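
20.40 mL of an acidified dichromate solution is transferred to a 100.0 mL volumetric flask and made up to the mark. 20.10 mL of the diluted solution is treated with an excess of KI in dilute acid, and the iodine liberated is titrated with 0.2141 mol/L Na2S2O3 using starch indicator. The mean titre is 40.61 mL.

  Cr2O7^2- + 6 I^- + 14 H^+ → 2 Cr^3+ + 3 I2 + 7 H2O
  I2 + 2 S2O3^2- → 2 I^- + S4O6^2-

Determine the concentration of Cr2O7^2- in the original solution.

n(S2O3^2-) = 0.04061 × 0.2141 = 8.695 × 10^-3 mol
n(I2) = n(S2O3^2-)/2 = 4.347 × 10^-3 mol
From the 1:3 ratio, n(Cr2O7^2-) in the aliquot = 1/3 × 4.347 × 10^-3 = 1.449 × 10^-3 mol
[Cr2O7^2-]_dilute = 1.449 × 10^-3 / 0.02010 = 0.07209 mol/L
[Cr2O7^2-]_original = 0.07209 × 100.0/20.40 = 0.3534 mol/L

0.3534 mol/L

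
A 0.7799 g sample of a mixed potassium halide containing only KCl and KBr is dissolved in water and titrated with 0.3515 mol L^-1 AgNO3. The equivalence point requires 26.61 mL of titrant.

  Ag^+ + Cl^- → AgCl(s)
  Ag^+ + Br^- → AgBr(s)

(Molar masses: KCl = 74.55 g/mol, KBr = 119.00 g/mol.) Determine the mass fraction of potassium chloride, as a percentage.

71.64 %

n(AgNO3) = 0.02661 × 0.3515 = 9.353 × 10^-3 mol
Let x = n(KCl), y = n(KBr).
Titrant: 1x + 1y = 9.353 × 10^-3;  mass: 74.55x + 119.00y = 0.7799
Solving, x = 7.495 × 10^-3 mol, y = 1.858 × 10^-3 mol
mass of KCl = 7.495 × 10^-3 × 74.55 = 0.5588 g
% KCl = 0.5588 / 0.7799 × 100 = 71.64 %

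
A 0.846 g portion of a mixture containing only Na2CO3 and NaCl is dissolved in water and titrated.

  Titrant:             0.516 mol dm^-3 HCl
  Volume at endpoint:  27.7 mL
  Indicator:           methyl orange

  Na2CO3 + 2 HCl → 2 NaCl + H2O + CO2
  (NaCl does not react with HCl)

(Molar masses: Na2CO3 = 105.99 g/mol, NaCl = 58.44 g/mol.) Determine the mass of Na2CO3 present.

n(HCl) = 0.0277 × 0.516 = 0.0143 mol
Let x = n(Na2CO3), y = n(NaCl).
Titrant: 2x = 0.0143;  mass: 105.99x + 58.44y = 0.846
Solving, x = 7.15 × 10^-3 mol, y = 1.51 × 10^-3 mol
mass of Na2CO3 = 7.15 × 10^-3 × 105.99 = 0.757 g

0.757 g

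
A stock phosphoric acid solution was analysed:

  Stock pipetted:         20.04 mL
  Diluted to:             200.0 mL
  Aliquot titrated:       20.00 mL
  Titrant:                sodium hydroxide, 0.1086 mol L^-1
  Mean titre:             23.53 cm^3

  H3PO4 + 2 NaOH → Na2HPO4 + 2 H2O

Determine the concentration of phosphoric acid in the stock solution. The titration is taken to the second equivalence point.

n(NaOH) = 0.02353 × 0.1086 = 2.555 × 10^-3 mol
From the 1:2 ratio, n(H3PO4) in the aliquot = 1/2 × 2.555 × 10^-3 = 1.278 × 10^-3 mol
[H3PO4]_dilute = 1.278 × 10^-3 / 0.02000 = 0.06388 mol/L
Dilution factor = 200.0 / 20.04 = 9.980
[H3PO4]_stock = 0.06388 × 9.980 = 0.6376 mol/L

0.6376 mol/L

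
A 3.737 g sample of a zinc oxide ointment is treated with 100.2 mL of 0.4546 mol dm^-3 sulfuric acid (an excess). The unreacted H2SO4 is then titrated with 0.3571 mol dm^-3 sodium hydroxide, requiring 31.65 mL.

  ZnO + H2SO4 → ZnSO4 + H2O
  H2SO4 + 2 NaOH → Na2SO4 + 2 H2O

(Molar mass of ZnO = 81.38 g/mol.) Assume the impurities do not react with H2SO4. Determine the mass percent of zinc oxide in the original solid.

86.89 %

n(H2SO4) added = 0.1002 × 0.4546 = 0.04555 mol
n(NaOH) used in back-titration = 0.03165 × 0.3571 = 0.01130 mol
From the 1:2 ratio, n(H2SO4) left over = 1/2 × 0.01130 = 5.651 × 10^-3 mol
n(H2SO4) consumed by analyte = 0.04555 − 5.651 × 10^-3 = 0.03990 mol
n(ZnO) = 0.03990 mol (1:1 ratio)
mass of ZnO = 0.03990 × 81.38 = 3.247 g
% ZnO = 3.247 / 3.737 × 100 = 86.89 %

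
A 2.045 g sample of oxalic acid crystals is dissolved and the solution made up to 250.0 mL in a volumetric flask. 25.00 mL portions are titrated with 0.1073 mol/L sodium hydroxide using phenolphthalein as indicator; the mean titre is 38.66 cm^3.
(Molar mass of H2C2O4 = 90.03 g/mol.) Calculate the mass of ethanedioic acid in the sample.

1.867 g

H2C2O4 + 2 NaOH → Na2C2O4 + 2 H2O
n(NaOH) per titration = 0.03866 × 0.1073 = 4.148 × 10^-3 mol
From the 1:2 ratio, n(H2C2O4) in each aliquot = 1/2 × 4.148 × 10^-3 = 2.074 × 10^-3 mol
n(H2C2O4) in the whole flask = 2.074 × 10^-3 × 250.0/25.00 = 0.02074 mol
mass of H2C2O4 = 0.02074 × 90.03 = 1.867 g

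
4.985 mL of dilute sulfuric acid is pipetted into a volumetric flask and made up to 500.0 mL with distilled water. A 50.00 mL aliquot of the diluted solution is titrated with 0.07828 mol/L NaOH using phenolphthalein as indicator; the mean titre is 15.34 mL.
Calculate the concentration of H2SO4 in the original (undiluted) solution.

1.204 mol/L

H2SO4 + 2 NaOH → Na2SO4 + 2 H2O
n(NaOH) = 0.01534 × 0.07828 = 1.201 × 10^-3 mol
From the 1:2 ratio, n(H2SO4) in the aliquot = 1/2 × 1.201 × 10^-3 = 6.004 × 10^-4 mol
[H2SO4]_dilute = 6.004 × 10^-4 / 0.05000 = 0.01201 mol/L
Dilution factor = 500.0 / 4.985 = 100.3
[H2SO4]_stock = 0.01201 × 100.3 = 1.204 mol/L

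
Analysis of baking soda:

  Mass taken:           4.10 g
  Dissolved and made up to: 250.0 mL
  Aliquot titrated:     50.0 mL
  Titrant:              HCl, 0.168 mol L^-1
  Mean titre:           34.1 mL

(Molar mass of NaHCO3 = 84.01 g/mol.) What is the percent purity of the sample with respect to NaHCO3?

58.7 %

NaHCO3 + HCl → NaCl + H2O + CO2
n(HCl) per titration = 0.0341 × 0.168 = 5.73 × 10^-3 mol
n(NaHCO3) in each aliquot = 5.73 × 10^-3 mol (1:1 ratio)
n(NaHCO3) in the whole flask = 5.73 × 10^-3 × 250.0/50.0 = 0.0286 mol
mass of NaHCO3 = 0.0286 × 84.01 = 2.41 g
% NaHCO3 = 2.41 / 4.10 × 100 = 58.7 %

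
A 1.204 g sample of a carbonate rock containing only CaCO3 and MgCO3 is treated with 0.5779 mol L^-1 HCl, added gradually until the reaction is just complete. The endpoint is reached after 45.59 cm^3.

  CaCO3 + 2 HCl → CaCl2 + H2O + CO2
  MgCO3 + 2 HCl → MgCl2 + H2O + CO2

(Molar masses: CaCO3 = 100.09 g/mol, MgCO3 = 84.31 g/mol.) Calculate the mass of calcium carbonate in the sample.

0.5922 g

n(HCl) = 0.04559 × 0.5779 = 0.02635 mol
Let x = n(CaCO3), y = n(MgCO3).
Titrant: 2x + 2y = 0.02635;  mass: 100.09x + 84.31y = 1.204
Solving, x = 5.917 × 10^-3 mol, y = 7.257 × 10^-3 mol
mass of CaCO3 = 5.917 × 10^-3 × 100.09 = 0.5922 g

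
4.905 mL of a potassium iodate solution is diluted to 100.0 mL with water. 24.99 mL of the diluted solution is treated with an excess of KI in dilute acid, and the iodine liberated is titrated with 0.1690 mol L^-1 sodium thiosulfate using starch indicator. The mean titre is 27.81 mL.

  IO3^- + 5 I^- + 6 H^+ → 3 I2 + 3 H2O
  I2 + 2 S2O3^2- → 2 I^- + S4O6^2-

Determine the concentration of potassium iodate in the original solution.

0.6390 mol/L

n(S2O3^2-) = 0.02781 × 0.1690 = 4.700 × 10^-3 mol
n(I2) = n(S2O3^2-)/2 = 2.350 × 10^-3 mol
From the 1:3 ratio, n(IO3^-) in the aliquot = 1/3 × 2.350 × 10^-3 = 7.833 × 10^-4 mol
[IO3^-]_dilute = 7.833 × 10^-4 / 0.02499 = 0.03135 mol/L
[IO3^-]_original = 0.03135 × 100.0/4.905 = 0.6390 mol/L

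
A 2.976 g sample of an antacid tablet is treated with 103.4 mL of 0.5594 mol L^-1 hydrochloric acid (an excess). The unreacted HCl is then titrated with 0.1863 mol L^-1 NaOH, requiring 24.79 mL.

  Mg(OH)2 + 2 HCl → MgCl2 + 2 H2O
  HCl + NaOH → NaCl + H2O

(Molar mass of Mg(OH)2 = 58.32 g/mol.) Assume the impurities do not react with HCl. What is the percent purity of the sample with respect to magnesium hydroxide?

52.15 %

n(HCl) added = 0.1034 × 0.5594 = 0.05784 mol
n(NaOH) used in back-titration = 0.02479 × 0.1863 = 4.618 × 10^-3 mol
n(HCl) left over = 4.618 × 10^-3 mol (1:1 ratio)
n(HCl) consumed by analyte = 0.05784 − 4.618 × 10^-3 = 0.05322 mol
From the 1:2 ratio, n(Mg(OH)2) = 1/2 × 0.05322 = 0.02661 mol
mass of Mg(OH)2 = 0.02661 × 58.32 = 1.552 g
% Mg(OH)2 = 1.552 / 2.976 × 100 = 52.15 %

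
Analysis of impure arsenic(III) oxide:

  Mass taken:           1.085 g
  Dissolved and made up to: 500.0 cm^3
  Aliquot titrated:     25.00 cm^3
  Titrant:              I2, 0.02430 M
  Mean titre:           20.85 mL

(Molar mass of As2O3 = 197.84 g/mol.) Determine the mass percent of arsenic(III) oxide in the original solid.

As2O3 + 2 I2 + 2 H2O → As2O5 + 4 HI
n(I2) per titration = 0.02085 × 0.02430 = 5.067 × 10^-4 mol
From the 1:2 ratio, n(As2O3) in each aliquot = 1/2 × 5.067 × 10^-4 = 2.533 × 10^-4 mol
n(As2O3) in the whole flask = 2.533 × 10^-4 × 500.0/25.00 = 5.067 × 10^-3 mol
mass of As2O3 = 5.067 × 10^-3 × 197.84 = 1.002 g
% As2O3 = 1.002 / 1.085 × 100 = 92.38 %

92.38 %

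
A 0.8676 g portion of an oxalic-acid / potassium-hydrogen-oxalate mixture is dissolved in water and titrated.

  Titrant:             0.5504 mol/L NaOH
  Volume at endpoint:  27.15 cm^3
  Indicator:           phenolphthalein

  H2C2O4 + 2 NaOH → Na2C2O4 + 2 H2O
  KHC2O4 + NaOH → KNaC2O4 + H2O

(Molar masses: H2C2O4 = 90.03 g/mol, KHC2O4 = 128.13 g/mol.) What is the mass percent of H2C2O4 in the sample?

65.36 %

n(NaOH) = 0.02715 × 0.5504 = 0.01494 mol
Let x = n(H2C2O4), y = n(KHC2O4).
Titrant: 2x + 1y = 0.01494;  mass: 90.03x + 128.13y = 0.8676
Solving, x = 6.299 × 10^-3 mol, y = 2.345 × 10^-3 mol
mass of H2C2O4 = 6.299 × 10^-3 × 90.03 = 0.5671 g
% H2C2O4 = 0.5671 / 0.8676 × 100 = 65.36 %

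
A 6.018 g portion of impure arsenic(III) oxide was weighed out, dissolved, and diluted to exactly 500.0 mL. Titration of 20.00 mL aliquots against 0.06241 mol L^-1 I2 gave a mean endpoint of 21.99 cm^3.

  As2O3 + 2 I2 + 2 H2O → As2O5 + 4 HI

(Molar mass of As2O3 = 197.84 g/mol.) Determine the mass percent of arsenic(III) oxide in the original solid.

56.40 %

n(I2) per titration = 0.02199 × 0.06241 = 1.372 × 10^-3 mol
From the 1:2 ratio, n(As2O3) in each aliquot = 1/2 × 1.372 × 10^-3 = 6.862 × 10^-4 mol
n(As2O3) in the whole flask = 6.862 × 10^-4 × 500.0/20.00 = 0.01715 mol
mass of As2O3 = 0.01715 × 197.84 = 3.394 g
% As2O3 = 3.394 / 6.018 × 100 = 56.40 %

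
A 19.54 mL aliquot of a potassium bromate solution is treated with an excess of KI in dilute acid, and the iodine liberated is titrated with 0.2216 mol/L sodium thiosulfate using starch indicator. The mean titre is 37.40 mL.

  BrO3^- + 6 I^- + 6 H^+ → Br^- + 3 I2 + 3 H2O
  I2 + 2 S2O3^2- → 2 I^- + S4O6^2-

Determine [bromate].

0.07069 mol/L

n(S2O3^2-) = 0.03740 × 0.2216 = 8.288 × 10^-3 mol
n(I2) = n(S2O3^2-)/2 = 4.144 × 10^-3 mol
From the 1:3 ratio, n(BrO3^-) in the aliquot = 1/3 × 4.144 × 10^-3 = 1.381 × 10^-3 mol
[BrO3^-] = 1.381 × 10^-3 / 0.01954 = 0.07069 mol/L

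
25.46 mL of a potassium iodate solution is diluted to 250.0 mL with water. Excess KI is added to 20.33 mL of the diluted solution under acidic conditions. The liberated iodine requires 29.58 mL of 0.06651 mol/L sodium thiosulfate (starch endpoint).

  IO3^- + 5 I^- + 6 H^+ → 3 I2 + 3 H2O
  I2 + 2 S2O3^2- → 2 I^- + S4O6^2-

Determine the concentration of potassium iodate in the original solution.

0.1584 mol/L

n(S2O3^2-) = 0.02958 × 0.06651 = 1.967 × 10^-3 mol
n(I2) = n(S2O3^2-)/2 = 9.837 × 10^-4 mol
From the 1:3 ratio, n(IO3^-) in the aliquot = 1/3 × 9.837 × 10^-4 = 3.279 × 10^-4 mol
[IO3^-]_dilute = 3.279 × 10^-4 / 0.02033 = 0.01613 mol/L
[IO3^-]_original = 0.01613 × 250.0/25.46 = 0.1584 mol/L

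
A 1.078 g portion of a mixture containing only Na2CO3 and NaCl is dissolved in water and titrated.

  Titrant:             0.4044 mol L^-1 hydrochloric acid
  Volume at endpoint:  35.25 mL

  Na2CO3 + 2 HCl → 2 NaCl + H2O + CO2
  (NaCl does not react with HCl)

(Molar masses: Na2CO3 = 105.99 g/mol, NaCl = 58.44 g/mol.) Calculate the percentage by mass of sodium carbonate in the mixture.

70.08 %

n(HCl) = 0.03525 × 0.4044 = 0.01426 mol
Let x = n(Na2CO3), y = n(NaCl).
Titrant: 2x = 0.01426;  mass: 105.99x + 58.44y = 1.078
Solving, x = 7.128 × 10^-3 mol, y = 5.519 × 10^-3 mol
mass of Na2CO3 = 7.128 × 10^-3 × 105.99 = 0.7554 g
% Na2CO3 = 0.7554 / 1.078 × 100 = 70.08 %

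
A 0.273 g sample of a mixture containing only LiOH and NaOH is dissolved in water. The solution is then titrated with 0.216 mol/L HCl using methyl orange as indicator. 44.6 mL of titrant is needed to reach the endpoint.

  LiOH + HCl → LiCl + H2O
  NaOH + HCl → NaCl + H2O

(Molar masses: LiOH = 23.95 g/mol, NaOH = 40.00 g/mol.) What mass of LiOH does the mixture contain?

0.168 g

n(HCl) = 0.0446 × 0.216 = 9.63 × 10^-3 mol
Let x = n(LiOH), y = n(NaOH).
Titrant: 1x + 1y = 9.63 × 10^-3;  mass: 23.95x + 40.00y = 0.273
Solving, x = 7.00 × 10^-3 mol, y = 2.63 × 10^-3 mol
mass of LiOH = 7.00 × 10^-3 × 23.95 = 0.168 g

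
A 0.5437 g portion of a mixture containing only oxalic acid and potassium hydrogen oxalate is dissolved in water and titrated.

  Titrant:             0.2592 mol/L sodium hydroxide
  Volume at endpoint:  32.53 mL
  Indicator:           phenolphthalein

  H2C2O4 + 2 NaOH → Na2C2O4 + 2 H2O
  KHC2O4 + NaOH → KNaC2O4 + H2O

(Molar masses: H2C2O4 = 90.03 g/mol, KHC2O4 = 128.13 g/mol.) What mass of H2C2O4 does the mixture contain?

n(NaOH) = 0.03253 × 0.2592 = 8.432 × 10^-3 mol
Let x = n(H2C2O4), y = n(KHC2O4).
Titrant: 2x + 1y = 8.432 × 10^-3;  mass: 90.03x + 128.13y = 0.5437
Solving, x = 3.228 × 10^-3 mol, y = 1.975 × 10^-3 mol
mass of H2C2O4 = 3.228 × 10^-3 × 90.03 = 0.2907 g

0.2907 g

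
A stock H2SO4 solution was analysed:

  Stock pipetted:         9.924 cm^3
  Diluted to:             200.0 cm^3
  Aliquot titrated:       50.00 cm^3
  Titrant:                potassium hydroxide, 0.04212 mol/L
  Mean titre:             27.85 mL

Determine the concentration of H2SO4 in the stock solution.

H2SO4 + 2 KOH → K2SO4 + 2 H2O
n(KOH) = 0.02785 × 0.04212 = 1.173 × 10^-3 mol
From the 1:2 ratio, n(H2SO4) in the aliquot = 1/2 × 1.173 × 10^-3 = 5.865 × 10^-4 mol
[H2SO4]_dilute = 5.865 × 10^-4 / 0.05000 = 0.01173 mol/L
Dilution factor = 200.0 / 9.924 = 20.15
[H2SO4]_stock = 0.01173 × 20.15 = 0.2364 mol/L

0.2364 mol/L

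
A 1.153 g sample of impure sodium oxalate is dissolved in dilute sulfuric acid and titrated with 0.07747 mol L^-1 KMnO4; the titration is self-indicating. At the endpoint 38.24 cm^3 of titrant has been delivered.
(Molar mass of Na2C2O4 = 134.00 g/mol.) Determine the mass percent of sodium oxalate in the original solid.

2 MnO4^- + 5 C2O4^2- + 16 H^+ → 2 Mn^2+ + 10 CO2 + 8 H2O
n(KMnO4) = 0.03824 L × 0.07747 mol/L = 2.962 × 10^-3 mol
From the 5:2 ratio, n(Na2C2O4) = 5/2 × 2.962 × 10^-3 = 7.406 × 10^-3 mol
mass of Na2C2O4 = 7.406 × 10^-3 × 134.00 g/mol = 0.9924 g
% Na2C2O4 = 0.9924 / 1.153 × 100 = 86.07 %

86.07 %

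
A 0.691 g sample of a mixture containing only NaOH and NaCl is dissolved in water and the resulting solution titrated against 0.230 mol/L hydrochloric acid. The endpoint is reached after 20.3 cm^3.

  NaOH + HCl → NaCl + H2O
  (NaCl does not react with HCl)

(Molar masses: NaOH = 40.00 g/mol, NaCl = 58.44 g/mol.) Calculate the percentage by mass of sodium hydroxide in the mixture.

n(HCl) = 0.0203 × 0.230 = 4.67 × 10^-3 mol
Let x = n(NaOH), y = n(NaCl).
Titrant: 1x = 4.67 × 10^-3;  mass: 40.00x + 58.44y = 0.691
Solving, x = 4.67 × 10^-3 mol, y = 8.63 × 10^-3 mol
mass of NaOH = 4.67 × 10^-3 × 40.00 = 0.187 g
% NaOH = 0.187 / 0.691 × 100 = 27.0 %

27.0 %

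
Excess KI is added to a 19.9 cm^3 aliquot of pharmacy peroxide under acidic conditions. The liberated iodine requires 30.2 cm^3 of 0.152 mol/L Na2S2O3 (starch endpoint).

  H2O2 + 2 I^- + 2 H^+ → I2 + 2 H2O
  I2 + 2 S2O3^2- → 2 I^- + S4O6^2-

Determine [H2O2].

n(S2O3^2-) = 0.0302 × 0.152 = 4.59 × 10^-3 mol
n(I2) = n(S2O3^2-)/2 = 2.30 × 10^-3 mol
n(H2O2) in the aliquot = 2.30 × 10^-3 mol (1:1 ratio)
[H2O2] = 2.30 × 10^-3 / 0.0199 = 0.115 mol/L

0.115 mol/L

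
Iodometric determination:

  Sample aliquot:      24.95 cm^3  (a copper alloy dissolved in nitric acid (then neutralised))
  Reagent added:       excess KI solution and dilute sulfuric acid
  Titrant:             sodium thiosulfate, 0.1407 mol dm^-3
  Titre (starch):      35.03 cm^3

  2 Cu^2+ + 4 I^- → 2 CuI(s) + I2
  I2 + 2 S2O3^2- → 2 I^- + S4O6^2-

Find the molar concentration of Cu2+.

n(S2O3^2-) = 0.03503 × 0.1407 = 4.929 × 10^-3 mol
n(I2) = n(S2O3^2-)/2 = 2.464 × 10^-3 mol
From the 2:1 ratio, n(Cu2+) in the aliquot = 2/1 × 2.464 × 10^-3 = 4.929 × 10^-3 mol
[Cu2+] = 4.929 × 10^-3 / 0.02495 = 0.1975 mol/L

0.1975 mol/L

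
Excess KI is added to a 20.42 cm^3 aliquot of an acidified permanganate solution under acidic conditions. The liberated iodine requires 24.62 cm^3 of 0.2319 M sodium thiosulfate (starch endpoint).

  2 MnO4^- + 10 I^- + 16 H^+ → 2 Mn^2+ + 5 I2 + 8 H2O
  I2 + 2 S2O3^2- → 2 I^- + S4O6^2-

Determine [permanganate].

0.05592 M

n(S2O3^2-) = 0.02462 × 0.2319 = 5.709 × 10^-3 mol
n(I2) = n(S2O3^2-)/2 = 2.855 × 10^-3 mol
From the 2:5 ratio, n(MnO4^-) in the aliquot = 2/5 × 2.855 × 10^-3 = 1.142 × 10^-3 mol
[MnO4^-] = 1.142 × 10^-3 / 0.02042 = 0.05592 mol/L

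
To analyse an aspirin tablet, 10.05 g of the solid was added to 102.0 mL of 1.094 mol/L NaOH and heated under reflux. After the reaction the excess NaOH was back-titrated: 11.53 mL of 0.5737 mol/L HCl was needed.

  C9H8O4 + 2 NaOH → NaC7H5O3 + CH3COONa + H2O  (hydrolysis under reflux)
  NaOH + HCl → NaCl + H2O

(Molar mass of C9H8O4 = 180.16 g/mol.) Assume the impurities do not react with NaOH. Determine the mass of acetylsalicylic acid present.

9.456 g

n(NaOH) added = 0.1020 × 1.094 = 0.1116 mol
n(HCl) used in back-titration = 0.01153 × 0.5737 = 6.615 × 10^-3 mol
n(NaOH) left over = 6.615 × 10^-3 mol (1:1 ratio)
n(NaOH) consumed by analyte = 0.1116 − 6.615 × 10^-3 = 0.1050 mol
From the 1:2 ratio, n(C9H8O4) = 1/2 × 0.1050 = 0.05249 mol
mass of C9H8O4 = 0.05249 × 180.16 = 9.456 g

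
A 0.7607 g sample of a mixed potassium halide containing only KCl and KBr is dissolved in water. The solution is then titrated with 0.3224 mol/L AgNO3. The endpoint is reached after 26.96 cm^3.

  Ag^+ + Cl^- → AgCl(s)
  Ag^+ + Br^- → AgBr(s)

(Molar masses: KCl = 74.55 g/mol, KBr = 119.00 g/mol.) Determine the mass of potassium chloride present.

n(AgNO3) = 0.02696 × 0.3224 = 8.692 × 10^-3 mol
Let x = n(KCl), y = n(KBr).
Titrant: 1x + 1y = 8.692 × 10^-3;  mass: 74.55x + 119.00y = 0.7607
Solving, x = 6.156 × 10^-3 mol, y = 2.536 × 10^-3 mol
mass of KCl = 6.156 × 10^-3 × 74.55 = 0.4589 g

0.4589 g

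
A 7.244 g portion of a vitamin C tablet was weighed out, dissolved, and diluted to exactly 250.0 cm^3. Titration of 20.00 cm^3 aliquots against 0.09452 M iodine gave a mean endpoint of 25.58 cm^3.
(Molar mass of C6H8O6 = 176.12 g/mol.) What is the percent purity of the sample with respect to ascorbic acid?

73.48 %

C6H8O6 + I2 → C6H6O6 + 2 HI
n(I2) per titration = 0.02558 × 0.09452 = 2.418 × 10^-3 mol
n(C6H8O6) in each aliquot = 2.418 × 10^-3 mol (1:1 ratio)
n(C6H8O6) in the whole flask = 2.418 × 10^-3 × 250.0/20.00 = 0.03022 mol
mass of C6H8O6 = 0.03022 × 176.12 = 5.323 g
% C6H8O6 = 5.323 / 7.244 × 100 = 73.48 %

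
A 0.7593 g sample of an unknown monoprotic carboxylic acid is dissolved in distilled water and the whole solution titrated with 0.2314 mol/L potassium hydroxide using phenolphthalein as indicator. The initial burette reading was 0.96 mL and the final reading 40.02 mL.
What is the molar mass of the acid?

n(KOH) = 0.03906 L × 0.2314 mol/L = 9.038 × 10^-3 mol
n(HA) = 9.038 × 10^-3 mol (1:1 ratio)
M = m / n = 0.7593 g / 9.038 × 10^-3 mol = 84.01 g/mol

84.01 g/mol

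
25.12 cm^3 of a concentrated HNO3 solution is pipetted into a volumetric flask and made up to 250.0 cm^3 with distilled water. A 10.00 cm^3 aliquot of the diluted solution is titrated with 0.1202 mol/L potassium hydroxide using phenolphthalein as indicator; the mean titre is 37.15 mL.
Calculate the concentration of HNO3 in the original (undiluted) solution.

4.444 mol/L

HNO3 + KOH → KNO3 + H2O
n(KOH) = 0.03715 × 0.1202 = 4.465 × 10^-3 mol
n(HNO3) in the aliquot = 4.465 × 10^-3 mol (1:1 ratio)
[HNO3]_dilute = 4.465 × 10^-3 / 0.01000 = 0.4465 mol/L
Dilution factor = 250.0 / 25.12 = 9.952
[HNO3]_stock = 0.4465 × 9.952 = 4.444 mol/L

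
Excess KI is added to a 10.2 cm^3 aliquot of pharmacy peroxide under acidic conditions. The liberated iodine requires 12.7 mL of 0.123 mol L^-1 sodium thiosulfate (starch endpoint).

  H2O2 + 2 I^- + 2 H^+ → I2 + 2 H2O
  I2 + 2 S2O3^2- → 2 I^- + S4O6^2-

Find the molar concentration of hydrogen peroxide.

n(S2O3^2-) = 0.0127 × 0.123 = 1.56 × 10^-3 mol
n(I2) = n(S2O3^2-)/2 = 7.81 × 10^-4 mol
n(H2O2) in the aliquot = 7.81 × 10^-4 mol (1:1 ratio)
[H2O2] = 7.81 × 10^-4 / 0.0102 = 0.0766 mol/L

0.0766 mol/L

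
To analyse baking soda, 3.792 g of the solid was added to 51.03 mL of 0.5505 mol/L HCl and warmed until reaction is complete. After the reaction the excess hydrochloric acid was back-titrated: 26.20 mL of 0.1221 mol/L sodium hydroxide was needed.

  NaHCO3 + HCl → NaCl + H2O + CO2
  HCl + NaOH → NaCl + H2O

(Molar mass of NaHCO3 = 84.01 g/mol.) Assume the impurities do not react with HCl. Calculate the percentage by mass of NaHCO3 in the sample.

55.15 %

n(HCl) added = 0.05103 × 0.5505 = 0.02809 mol
n(NaOH) used in back-titration = 0.02620 × 0.1221 = 3.199 × 10^-3 mol
n(HCl) left over = 3.199 × 10^-3 mol (1:1 ratio)
n(HCl) consumed by analyte = 0.02809 − 3.199 × 10^-3 = 0.02489 mol
n(NaHCO3) = 0.02489 mol (1:1 ratio)
mass of NaHCO3 = 0.02489 × 84.01 = 2.091 g
% NaHCO3 = 2.091 / 3.792 × 100 = 55.15 %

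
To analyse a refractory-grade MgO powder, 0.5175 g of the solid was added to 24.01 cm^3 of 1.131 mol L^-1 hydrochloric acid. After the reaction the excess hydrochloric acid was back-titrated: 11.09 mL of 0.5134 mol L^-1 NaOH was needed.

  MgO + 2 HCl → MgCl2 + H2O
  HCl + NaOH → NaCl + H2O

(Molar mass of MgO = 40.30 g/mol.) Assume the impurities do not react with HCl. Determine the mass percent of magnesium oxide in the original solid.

83.57 %

n(HCl) added = 0.02401 × 1.131 = 0.02716 mol
n(NaOH) used in back-titration = 0.01109 × 0.5134 = 5.694 × 10^-3 mol
n(HCl) left over = 5.694 × 10^-3 mol (1:1 ratio)
n(HCl) consumed by analyte = 0.02716 − 5.694 × 10^-3 = 0.02146 mol
From the 1:2 ratio, n(MgO) = 1/2 × 0.02146 = 0.01073 mol
mass of MgO = 0.01073 × 40.30 = 0.4325 g
% MgO = 0.4325 / 0.5175 × 100 = 83.57 %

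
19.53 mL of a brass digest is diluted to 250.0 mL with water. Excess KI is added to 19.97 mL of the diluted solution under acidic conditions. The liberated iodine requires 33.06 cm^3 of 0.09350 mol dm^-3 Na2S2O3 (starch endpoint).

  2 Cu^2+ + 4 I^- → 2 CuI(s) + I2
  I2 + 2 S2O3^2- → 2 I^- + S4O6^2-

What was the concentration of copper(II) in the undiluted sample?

1.981 mol/L

n(S2O3^2-) = 0.03306 × 0.09350 = 3.091 × 10^-3 mol
n(I2) = n(S2O3^2-)/2 = 1.546 × 10^-3 mol
From the 2:1 ratio, n(Cu2+) in the aliquot = 2/1 × 1.546 × 10^-3 = 3.091 × 10^-3 mol
[Cu2+]_dilute = 3.091 × 10^-3 / 0.01997 = 0.1548 mol/L
[Cu2+]_original = 0.1548 × 250.0/19.53 = 1.981 mol/L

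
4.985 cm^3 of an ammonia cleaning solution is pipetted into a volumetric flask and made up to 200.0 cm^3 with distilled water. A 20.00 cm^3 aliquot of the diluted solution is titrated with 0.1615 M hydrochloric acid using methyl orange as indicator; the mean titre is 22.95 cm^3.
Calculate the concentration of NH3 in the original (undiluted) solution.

7.435 M

NH3 + HCl → NH4Cl
n(HCl) = 0.02295 × 0.1615 = 3.706 × 10^-3 mol
n(NH3) in the aliquot = 3.706 × 10^-3 mol (1:1 ratio)
[NH3]_dilute = 3.706 × 10^-3 / 0.02000 = 0.1853 mol/L
Dilution factor = 200.0 / 4.985 = 40.12
[NH3]_stock = 0.1853 × 40.12 = 7.435 mol/L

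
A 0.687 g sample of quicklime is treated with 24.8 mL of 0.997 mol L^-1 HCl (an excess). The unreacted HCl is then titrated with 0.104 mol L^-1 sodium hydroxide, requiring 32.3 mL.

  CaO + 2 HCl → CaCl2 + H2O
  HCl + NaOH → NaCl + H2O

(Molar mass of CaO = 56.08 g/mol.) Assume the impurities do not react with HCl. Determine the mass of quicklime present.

n(HCl) added = 0.0248 × 0.997 = 0.0247 mol
n(NaOH) used in back-titration = 0.0323 × 0.104 = 3.36 × 10^-3 mol
n(HCl) left over = 3.36 × 10^-3 mol (1:1 ratio)
n(HCl) consumed by analyte = 0.0247 − 3.36 × 10^-3 = 0.0214 mol
From the 1:2 ratio, n(CaO) = 1/2 × 0.0214 = 0.0107 mol
mass of CaO = 0.0107 × 56.08 = 0.599 g

0.599 g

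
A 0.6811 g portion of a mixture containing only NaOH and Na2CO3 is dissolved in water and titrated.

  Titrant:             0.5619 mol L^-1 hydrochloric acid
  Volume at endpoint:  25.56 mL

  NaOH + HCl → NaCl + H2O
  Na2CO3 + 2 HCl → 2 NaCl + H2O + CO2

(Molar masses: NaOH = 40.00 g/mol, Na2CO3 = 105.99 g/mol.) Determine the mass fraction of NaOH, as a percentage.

36.16 %

n(HCl) = 0.02556 × 0.5619 = 0.01436 mol
Let x = n(NaOH), y = n(Na2CO3).
Titrant: 1x + 2y = 0.01436;  mass: 40.00x + 105.99y = 0.6811
Solving, x = 6.158 × 10^-3 mol, y = 4.102 × 10^-3 mol
mass of NaOH = 6.158 × 10^-3 × 40.00 = 0.2463 g
% NaOH = 0.2463 / 0.6811 × 100 = 36.16 %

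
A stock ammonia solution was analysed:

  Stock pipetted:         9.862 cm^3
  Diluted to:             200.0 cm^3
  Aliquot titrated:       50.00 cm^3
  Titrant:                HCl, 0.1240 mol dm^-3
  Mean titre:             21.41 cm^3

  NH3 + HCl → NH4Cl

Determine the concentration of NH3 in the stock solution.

n(HCl) = 0.02141 × 0.1240 = 2.655 × 10^-3 mol
n(NH3) in the aliquot = 2.655 × 10^-3 mol (1:1 ratio)
[NH3]_dilute = 2.655 × 10^-3 / 0.05000 = 0.05310 mol/L
Dilution factor = 200.0 / 9.862 = 20.28
[NH3]_stock = 0.05310 × 20.28 = 1.077 mol/L

1.077 mol/L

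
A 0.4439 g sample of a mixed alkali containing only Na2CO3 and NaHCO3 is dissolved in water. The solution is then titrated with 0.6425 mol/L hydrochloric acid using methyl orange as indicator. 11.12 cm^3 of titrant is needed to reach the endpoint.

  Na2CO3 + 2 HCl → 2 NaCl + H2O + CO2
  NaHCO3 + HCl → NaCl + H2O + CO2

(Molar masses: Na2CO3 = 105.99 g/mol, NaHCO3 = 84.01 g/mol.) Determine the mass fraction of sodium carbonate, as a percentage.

n(HCl) = 0.01112 × 0.6425 = 7.145 × 10^-3 mol
Let x = n(Na2CO3), y = n(NaHCO3).
Titrant: 2x + 1y = 7.145 × 10^-3;  mass: 105.99x + 84.01y = 0.4439
Solving, x = 2.520 × 10^-3 mol, y = 2.105 × 10^-3 mol
mass of Na2CO3 = 2.520 × 10^-3 × 105.99 = 0.2671 g
% Na2CO3 = 0.2671 / 0.4439 × 100 = 60.17 %

60.17 %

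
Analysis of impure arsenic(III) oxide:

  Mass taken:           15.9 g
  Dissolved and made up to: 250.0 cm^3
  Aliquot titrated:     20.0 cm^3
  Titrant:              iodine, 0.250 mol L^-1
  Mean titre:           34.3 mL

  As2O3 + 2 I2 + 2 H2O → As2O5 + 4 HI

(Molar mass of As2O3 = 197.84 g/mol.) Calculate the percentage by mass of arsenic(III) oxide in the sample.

66.7 %

n(I2) per titration = 0.0343 × 0.250 = 8.57 × 10^-3 mol
From the 1:2 ratio, n(As2O3) in each aliquot = 1/2 × 8.57 × 10^-3 = 4.29 × 10^-3 mol
n(As2O3) in the whole flask = 4.29 × 10^-3 × 250.0/20.0 = 0.0536 mol
mass of As2O3 = 0.0536 × 197.84 = 10.6 g
% As2O3 = 10.6 / 15.9 × 100 = 66.7 %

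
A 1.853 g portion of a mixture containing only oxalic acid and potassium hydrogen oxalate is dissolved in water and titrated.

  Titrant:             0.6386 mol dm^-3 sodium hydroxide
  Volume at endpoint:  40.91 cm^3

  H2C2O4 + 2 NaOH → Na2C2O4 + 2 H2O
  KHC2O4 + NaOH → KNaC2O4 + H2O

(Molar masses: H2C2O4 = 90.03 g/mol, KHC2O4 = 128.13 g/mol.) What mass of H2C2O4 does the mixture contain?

0.8094 g

n(NaOH) = 0.04091 × 0.6386 = 0.02613 mol
Let x = n(H2C2O4), y = n(KHC2O4).
Titrant: 2x + 1y = 0.02613;  mass: 90.03x + 128.13y = 1.853
Solving, x = 8.990 × 10^-3 mol, y = 8.145 × 10^-3 mol
mass of H2C2O4 = 8.990 × 10^-3 × 90.03 = 0.8094 g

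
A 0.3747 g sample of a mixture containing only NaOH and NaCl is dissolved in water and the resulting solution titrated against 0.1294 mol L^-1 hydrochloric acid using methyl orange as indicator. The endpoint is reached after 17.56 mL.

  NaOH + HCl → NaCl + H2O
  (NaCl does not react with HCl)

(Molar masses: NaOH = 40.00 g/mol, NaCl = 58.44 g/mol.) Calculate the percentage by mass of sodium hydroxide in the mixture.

24.26 %

n(HCl) = 0.01756 × 0.1294 = 2.272 × 10^-3 mol
Let x = n(NaOH), y = n(NaCl).
Titrant: 1x = 2.272 × 10^-3;  mass: 40.00x + 58.44y = 0.3747
Solving, x = 2.272 × 10^-3 mol, y = 4.856 × 10^-3 mol
mass of NaOH = 2.272 × 10^-3 × 40.00 = 0.09089 g
% NaOH = 0.09089 / 0.3747 × 100 = 24.26 %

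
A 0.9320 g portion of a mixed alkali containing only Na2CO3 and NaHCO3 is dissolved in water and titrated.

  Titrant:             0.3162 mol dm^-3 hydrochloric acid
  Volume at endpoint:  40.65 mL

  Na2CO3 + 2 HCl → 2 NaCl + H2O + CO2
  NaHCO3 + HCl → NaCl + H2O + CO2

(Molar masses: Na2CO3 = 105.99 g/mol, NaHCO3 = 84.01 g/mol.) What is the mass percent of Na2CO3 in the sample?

n(HCl) = 0.04065 × 0.3162 = 0.01285 mol
Let x = n(Na2CO3), y = n(NaHCO3).
Titrant: 2x + 1y = 0.01285;  mass: 105.99x + 84.01y = 0.9320
Solving, x = 2.383 × 10^-3 mol, y = 8.087 × 10^-3 mol
mass of Na2CO3 = 2.383 × 10^-3 × 105.99 = 0.2526 g
% Na2CO3 = 0.2526 / 0.9320 × 100 = 27.10 %

27.10 %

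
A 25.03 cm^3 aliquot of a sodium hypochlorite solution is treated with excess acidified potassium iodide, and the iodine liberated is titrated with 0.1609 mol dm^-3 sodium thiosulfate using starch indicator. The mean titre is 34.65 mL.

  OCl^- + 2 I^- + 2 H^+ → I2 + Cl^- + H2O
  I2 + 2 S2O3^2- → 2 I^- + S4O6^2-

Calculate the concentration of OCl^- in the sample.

0.1114 mol/L

n(S2O3^2-) = 0.03465 × 0.1609 = 5.575 × 10^-3 mol
n(I2) = n(S2O3^2-)/2 = 2.788 × 10^-3 mol
n(OCl^-) in the aliquot = 2.788 × 10^-3 mol (1:1 ratio)
[OCl^-] = 2.788 × 10^-3 / 0.02503 = 0.1114 mol/L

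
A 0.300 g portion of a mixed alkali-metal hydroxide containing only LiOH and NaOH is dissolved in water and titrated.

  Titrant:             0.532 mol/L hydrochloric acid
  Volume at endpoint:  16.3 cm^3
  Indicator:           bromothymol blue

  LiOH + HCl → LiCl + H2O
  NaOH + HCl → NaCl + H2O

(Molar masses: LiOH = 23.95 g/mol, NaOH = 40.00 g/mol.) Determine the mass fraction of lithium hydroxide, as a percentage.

n(HCl) = 0.0163 × 0.532 = 8.67 × 10^-3 mol
Let x = n(LiOH), y = n(NaOH).
Titrant: 1x + 1y = 8.67 × 10^-3;  mass: 23.95x + 40.00y = 0.300
Solving, x = 2.92 × 10^-3 mol, y = 5.75 × 10^-3 mol
mass of LiOH = 2.92 × 10^-3 × 23.95 = 0.0699 g
% LiOH = 0.0699 / 0.300 × 100 = 23.3 %

23.3 %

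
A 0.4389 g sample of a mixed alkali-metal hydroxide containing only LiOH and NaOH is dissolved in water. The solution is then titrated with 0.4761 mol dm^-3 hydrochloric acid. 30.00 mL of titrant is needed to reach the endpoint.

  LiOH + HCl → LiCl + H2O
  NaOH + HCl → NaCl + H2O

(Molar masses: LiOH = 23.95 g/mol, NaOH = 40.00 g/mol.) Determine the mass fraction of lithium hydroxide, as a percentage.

n(HCl) = 0.03000 × 0.4761 = 0.01428 mol
Let x = n(LiOH), y = n(NaOH).
Titrant: 1x + 1y = 0.01428;  mass: 23.95x + 40.00y = 0.4389
Solving, x = 8.250 × 10^-3 mol, y = 6.033 × 10^-3 mol
mass of LiOH = 8.250 × 10^-3 × 23.95 = 0.1976 g
% LiOH = 0.1976 / 0.4389 × 100 = 45.02 %

45.02 %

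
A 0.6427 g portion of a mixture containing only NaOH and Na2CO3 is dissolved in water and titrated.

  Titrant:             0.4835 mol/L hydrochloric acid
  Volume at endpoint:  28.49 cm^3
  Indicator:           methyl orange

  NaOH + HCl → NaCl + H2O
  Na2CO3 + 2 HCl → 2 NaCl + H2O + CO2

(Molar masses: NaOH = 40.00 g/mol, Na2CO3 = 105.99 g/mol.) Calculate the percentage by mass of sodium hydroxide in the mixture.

41.81 %

n(HCl) = 0.02849 × 0.4835 = 0.01377 mol
Let x = n(NaOH), y = n(Na2CO3).
Titrant: 1x + 2y = 0.01377;  mass: 40.00x + 105.99y = 0.6427
Solving, x = 6.718 × 10^-3 mol, y = 3.528 × 10^-3 mol
mass of NaOH = 6.718 × 10^-3 × 40.00 = 0.2687 g
% NaOH = 0.2687 / 0.6427 × 100 = 41.81 %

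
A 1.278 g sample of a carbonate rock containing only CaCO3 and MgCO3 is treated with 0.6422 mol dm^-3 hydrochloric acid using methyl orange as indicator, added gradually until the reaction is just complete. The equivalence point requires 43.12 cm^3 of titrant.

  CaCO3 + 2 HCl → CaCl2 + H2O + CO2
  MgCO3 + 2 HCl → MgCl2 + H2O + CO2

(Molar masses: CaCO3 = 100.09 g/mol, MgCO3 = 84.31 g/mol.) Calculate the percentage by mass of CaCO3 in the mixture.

n(HCl) = 0.04312 × 0.6422 = 0.02769 mol
Let x = n(CaCO3), y = n(MgCO3).
Titrant: 2x + 2y = 0.02769;  mass: 100.09x + 84.31y = 1.278
Solving, x = 7.013 × 10^-3 mol, y = 6.833 × 10^-3 mol
mass of CaCO3 = 7.013 × 10^-3 × 100.09 = 0.7019 g
% CaCO3 = 0.7019 / 1.278 × 100 = 54.92 %

54.92 %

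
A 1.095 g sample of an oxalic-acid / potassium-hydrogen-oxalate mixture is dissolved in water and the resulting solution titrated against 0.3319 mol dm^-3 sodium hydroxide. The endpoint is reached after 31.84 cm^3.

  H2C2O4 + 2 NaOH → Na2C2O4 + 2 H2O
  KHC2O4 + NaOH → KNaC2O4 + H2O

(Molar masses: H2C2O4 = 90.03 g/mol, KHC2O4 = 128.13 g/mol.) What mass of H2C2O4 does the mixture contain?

n(NaOH) = 0.03184 × 0.3319 = 0.01057 mol
Let x = n(H2C2O4), y = n(KHC2O4).
Titrant: 2x + 1y = 0.01057;  mass: 90.03x + 128.13y = 1.095
Solving, x = 1.558 × 10^-3 mol, y = 7.451 × 10^-3 mol
mass of H2C2O4 = 1.558 × 10^-3 × 90.03 = 0.1403 g

0.1403 g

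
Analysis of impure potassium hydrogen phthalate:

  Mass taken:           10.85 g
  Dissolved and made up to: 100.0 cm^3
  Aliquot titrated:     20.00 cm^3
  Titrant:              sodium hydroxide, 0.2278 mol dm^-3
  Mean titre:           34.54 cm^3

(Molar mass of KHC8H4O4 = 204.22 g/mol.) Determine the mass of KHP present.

8.034 g

KHC8H4O4 + NaOH → KNaC8H4O4 + H2O
n(NaOH) per titration = 0.03454 × 0.2278 = 7.868 × 10^-3 mol
n(KHC8H4O4) in each aliquot = 7.868 × 10^-3 mol (1:1 ratio)
n(KHC8H4O4) in the whole flask = 7.868 × 10^-3 × 100.0/20.00 = 0.03934 mol
mass of KHC8H4O4 = 0.03934 × 204.22 = 8.034 g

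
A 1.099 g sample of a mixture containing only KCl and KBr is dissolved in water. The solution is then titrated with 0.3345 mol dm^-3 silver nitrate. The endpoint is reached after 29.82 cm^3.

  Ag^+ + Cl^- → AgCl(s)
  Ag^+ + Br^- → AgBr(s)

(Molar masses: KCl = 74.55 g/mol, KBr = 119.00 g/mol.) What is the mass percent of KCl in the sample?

13.43 %

n(AgNO3) = 0.02982 × 0.3345 = 9.975 × 10^-3 mol
Let x = n(KCl), y = n(KBr).
Titrant: 1x + 1y = 9.975 × 10^-3;  mass: 74.55x + 119.00y = 1.099
Solving, x = 1.980 × 10^-3 mol, y = 7.995 × 10^-3 mol
mass of KCl = 1.980 × 10^-3 × 74.55 = 0.1476 g
% KCl = 0.1476 / 1.099 × 100 = 13.43 %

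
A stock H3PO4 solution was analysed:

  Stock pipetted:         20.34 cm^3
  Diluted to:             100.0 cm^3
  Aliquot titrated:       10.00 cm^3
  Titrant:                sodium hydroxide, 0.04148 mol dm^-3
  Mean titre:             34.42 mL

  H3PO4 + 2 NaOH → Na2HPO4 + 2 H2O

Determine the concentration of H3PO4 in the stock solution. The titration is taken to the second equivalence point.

0.3510 mol/L

n(NaOH) = 0.03442 × 0.04148 = 1.428 × 10^-3 mol
From the 1:2 ratio, n(H3PO4) in the aliquot = 1/2 × 1.428 × 10^-3 = 7.139 × 10^-4 mol
[H3PO4]_dilute = 7.139 × 10^-4 / 0.01000 = 0.07139 mol/L
Dilution factor = 100.0 / 20.34 = 4.916
[H3PO4]_stock = 0.07139 × 4.916 = 0.3510 mol/L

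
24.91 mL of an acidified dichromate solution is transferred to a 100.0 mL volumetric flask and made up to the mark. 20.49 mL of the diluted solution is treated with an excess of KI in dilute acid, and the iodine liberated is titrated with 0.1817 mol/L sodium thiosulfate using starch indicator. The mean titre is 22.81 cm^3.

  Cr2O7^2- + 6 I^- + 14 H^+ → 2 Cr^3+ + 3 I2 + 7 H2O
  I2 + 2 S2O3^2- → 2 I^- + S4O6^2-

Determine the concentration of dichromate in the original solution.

n(S2O3^2-) = 0.02281 × 0.1817 = 4.145 × 10^-3 mol
n(I2) = n(S2O3^2-)/2 = 2.072 × 10^-3 mol
From the 1:3 ratio, n(Cr2O7^2-) in the aliquot = 1/3 × 2.072 × 10^-3 = 6.908 × 10^-4 mol
[Cr2O7^2-]_dilute = 6.908 × 10^-4 / 0.02049 = 0.03371 mol/L
[Cr2O7^2-]_original = 0.03371 × 100.0/24.91 = 0.1353 mol/L

0.1353 mol/L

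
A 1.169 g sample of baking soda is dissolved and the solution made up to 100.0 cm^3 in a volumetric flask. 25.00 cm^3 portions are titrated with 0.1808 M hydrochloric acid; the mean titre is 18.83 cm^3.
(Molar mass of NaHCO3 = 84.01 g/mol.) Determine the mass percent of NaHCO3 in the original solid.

97.86 %

NaHCO3 + HCl → NaCl + H2O + CO2
n(HCl) per titration = 0.01883 × 0.1808 = 3.404 × 10^-3 mol
n(NaHCO3) in each aliquot = 3.404 × 10^-3 mol (1:1 ratio)
n(NaHCO3) in the whole flask = 3.404 × 10^-3 × 100.0/25.00 = 0.01362 mol
mass of NaHCO3 = 0.01362 × 84.01 = 1.144 g
% NaHCO3 = 1.144 / 1.169 × 100 = 97.86 %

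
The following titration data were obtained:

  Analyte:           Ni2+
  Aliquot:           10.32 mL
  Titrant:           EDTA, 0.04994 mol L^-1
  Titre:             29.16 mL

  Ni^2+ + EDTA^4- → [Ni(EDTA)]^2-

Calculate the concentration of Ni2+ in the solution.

n(EDTA) = 0.02916 L × 0.04994 mol/L = 1.456 × 10^-3 mol
n(Ni2+) = 1.456 × 10^-3 mol (1:1 mole ratio)
[Ni2+] = 1.456 × 10^-3 mol / 0.01032 L = 0.1411 mol/L

0.1411 mol/L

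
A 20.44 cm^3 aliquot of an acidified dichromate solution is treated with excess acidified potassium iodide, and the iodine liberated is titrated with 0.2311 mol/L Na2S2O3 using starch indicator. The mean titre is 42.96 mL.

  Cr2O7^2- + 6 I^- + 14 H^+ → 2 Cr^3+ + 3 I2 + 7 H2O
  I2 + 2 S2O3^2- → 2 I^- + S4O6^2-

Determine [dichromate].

0.08095 mol/L

n(S2O3^2-) = 0.04296 × 0.2311 = 9.928 × 10^-3 mol
n(I2) = n(S2O3^2-)/2 = 4.964 × 10^-3 mol
From the 1:3 ratio, n(Cr2O7^2-) in the aliquot = 1/3 × 4.964 × 10^-3 = 1.655 × 10^-3 mol
[Cr2O7^2-] = 1.655 × 10^-3 / 0.02044 = 0.08095 mol/L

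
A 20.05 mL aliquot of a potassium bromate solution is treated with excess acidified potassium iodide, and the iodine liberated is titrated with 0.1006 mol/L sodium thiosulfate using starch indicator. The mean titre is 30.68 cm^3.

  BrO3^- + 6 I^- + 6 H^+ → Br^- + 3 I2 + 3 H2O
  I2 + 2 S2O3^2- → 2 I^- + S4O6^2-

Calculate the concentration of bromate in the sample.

n(S2O3^2-) = 0.03068 × 0.1006 = 3.086 × 10^-3 mol
n(I2) = n(S2O3^2-)/2 = 1.543 × 10^-3 mol
From the 1:3 ratio, n(BrO3^-) in the aliquot = 1/3 × 1.543 × 10^-3 = 5.144 × 10^-4 mol
[BrO3^-] = 5.144 × 10^-4 / 0.02005 = 0.02566 mol/L

0.02566 mol/L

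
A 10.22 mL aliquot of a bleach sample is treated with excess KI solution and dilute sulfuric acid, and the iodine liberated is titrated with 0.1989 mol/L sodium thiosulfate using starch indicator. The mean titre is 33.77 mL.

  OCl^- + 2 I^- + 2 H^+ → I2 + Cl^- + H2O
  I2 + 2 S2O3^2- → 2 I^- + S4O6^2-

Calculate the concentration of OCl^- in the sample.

0.3286 mol/L

n(S2O3^2-) = 0.03377 × 0.1989 = 6.717 × 10^-3 mol
n(I2) = n(S2O3^2-)/2 = 3.358 × 10^-3 mol
n(OCl^-) in the aliquot = 3.358 × 10^-3 mol (1:1 ratio)
[OCl^-] = 3.358 × 10^-3 / 0.01022 = 0.3286 mol/L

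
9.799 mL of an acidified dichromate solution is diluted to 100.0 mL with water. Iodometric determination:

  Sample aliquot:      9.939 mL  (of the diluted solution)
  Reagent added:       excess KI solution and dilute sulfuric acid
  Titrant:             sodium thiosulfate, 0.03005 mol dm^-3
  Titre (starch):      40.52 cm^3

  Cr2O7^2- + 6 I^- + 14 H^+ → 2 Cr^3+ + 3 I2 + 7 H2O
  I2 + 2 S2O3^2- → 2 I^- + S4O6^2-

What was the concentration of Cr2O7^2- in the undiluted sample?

0.2084 mol/L

n(S2O3^2-) = 0.04052 × 0.03005 = 1.218 × 10^-3 mol
n(I2) = n(S2O3^2-)/2 = 6.088 × 10^-4 mol
From the 1:3 ratio, n(Cr2O7^2-) in the aliquot = 1/3 × 6.088 × 10^-4 = 2.029 × 10^-4 mol
[Cr2O7^2-]_dilute = 2.029 × 10^-4 / 0.009939 = 0.02042 mol/L
[Cr2O7^2-]_original = 0.02042 × 100.0/9.799 = 0.2084 mol/L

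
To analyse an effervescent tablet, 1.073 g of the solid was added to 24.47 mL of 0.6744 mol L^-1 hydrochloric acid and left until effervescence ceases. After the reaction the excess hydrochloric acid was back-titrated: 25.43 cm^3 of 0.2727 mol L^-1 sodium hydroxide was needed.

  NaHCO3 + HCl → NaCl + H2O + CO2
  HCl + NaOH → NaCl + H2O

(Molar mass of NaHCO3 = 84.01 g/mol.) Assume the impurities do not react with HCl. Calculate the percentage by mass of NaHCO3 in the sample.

74.91 %

n(HCl) added = 0.02447 × 0.6744 = 0.01650 mol
n(NaOH) used in back-titration = 0.02543 × 0.2727 = 6.935 × 10^-3 mol
n(HCl) left over = 6.935 × 10^-3 mol (1:1 ratio)
n(HCl) consumed by analyte = 0.01650 − 6.935 × 10^-3 = 9.568 × 10^-3 mol
n(NaHCO3) = 9.568 × 10^-3 mol (1:1 ratio)
mass of NaHCO3 = 9.568 × 10^-3 × 84.01 = 0.8038 g
% NaHCO3 = 0.8038 / 1.073 × 100 = 74.91 %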